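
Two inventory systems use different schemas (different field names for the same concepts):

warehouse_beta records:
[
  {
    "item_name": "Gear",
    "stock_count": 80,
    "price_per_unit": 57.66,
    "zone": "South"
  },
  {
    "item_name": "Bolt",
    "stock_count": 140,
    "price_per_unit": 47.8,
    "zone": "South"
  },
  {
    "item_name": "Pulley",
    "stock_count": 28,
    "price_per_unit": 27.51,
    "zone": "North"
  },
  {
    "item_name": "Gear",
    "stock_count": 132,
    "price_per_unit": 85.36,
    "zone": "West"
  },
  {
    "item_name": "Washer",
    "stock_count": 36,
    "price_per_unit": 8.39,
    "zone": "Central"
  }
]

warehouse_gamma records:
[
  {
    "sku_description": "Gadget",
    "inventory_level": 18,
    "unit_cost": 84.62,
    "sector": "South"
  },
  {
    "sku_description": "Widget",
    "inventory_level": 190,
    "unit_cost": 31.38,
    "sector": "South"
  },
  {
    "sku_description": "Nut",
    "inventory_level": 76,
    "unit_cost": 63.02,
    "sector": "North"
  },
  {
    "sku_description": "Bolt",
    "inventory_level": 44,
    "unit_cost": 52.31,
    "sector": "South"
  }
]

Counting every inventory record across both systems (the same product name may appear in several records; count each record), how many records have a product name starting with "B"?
2

Schema mapping: "item_name" (warehouse_beta) = "sku_description" (warehouse_gamma) = product name

Records with product name starting with "B" in warehouse_beta: 1
Records with product name starting with "B" in warehouse_gamma: 1

Total: 1 + 1 = 2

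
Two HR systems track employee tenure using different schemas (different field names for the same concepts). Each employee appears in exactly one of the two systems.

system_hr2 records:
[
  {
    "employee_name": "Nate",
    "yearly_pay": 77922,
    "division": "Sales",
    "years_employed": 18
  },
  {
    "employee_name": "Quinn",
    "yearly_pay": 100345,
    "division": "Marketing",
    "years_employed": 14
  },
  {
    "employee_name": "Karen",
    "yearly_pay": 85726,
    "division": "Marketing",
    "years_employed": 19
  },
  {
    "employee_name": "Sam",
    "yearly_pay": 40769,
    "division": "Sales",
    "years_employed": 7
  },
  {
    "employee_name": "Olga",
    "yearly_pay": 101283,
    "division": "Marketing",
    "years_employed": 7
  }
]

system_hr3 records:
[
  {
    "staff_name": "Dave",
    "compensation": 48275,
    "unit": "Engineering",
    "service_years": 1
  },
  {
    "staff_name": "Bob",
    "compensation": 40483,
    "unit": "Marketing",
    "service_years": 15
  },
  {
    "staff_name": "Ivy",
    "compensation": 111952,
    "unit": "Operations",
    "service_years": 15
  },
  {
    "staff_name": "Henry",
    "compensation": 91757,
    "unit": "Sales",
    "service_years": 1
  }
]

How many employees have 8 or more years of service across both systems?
5

Reconcile schemas: "years_employed" (system_hr2) = "service_years" (system_hr3) = years of service

From system_hr2: 3 employees with >= 8 years
From system_hr3: 2 employees with >= 8 years

Total: 3 + 2 = 5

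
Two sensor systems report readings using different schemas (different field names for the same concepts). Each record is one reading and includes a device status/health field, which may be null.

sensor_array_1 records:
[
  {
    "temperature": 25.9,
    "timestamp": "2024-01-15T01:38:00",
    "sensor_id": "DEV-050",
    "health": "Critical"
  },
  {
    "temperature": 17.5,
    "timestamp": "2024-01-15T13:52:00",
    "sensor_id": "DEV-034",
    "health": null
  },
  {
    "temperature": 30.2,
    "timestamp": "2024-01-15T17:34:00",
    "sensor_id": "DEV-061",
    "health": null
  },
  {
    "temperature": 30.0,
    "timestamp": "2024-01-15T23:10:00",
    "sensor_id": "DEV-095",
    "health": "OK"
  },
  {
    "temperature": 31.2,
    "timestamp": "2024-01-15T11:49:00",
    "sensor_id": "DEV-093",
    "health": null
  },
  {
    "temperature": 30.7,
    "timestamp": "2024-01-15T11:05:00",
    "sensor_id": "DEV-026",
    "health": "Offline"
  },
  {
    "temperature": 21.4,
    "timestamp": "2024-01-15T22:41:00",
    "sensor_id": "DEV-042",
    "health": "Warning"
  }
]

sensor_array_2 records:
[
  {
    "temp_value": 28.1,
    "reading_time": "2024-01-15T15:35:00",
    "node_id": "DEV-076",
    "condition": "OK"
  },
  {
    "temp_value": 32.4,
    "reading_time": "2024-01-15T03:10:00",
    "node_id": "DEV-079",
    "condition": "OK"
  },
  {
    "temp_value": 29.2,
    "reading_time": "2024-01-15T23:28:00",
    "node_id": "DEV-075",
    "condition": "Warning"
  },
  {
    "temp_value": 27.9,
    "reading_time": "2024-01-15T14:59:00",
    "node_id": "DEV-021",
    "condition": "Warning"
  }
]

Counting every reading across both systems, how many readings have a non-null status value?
8

Schema mapping: "health" (sensor_array_1) = "condition" (sensor_array_2) = status

Non-null in sensor_array_1: 4
Non-null in sensor_array_2: 4

Total non-null: 4 + 4 = 8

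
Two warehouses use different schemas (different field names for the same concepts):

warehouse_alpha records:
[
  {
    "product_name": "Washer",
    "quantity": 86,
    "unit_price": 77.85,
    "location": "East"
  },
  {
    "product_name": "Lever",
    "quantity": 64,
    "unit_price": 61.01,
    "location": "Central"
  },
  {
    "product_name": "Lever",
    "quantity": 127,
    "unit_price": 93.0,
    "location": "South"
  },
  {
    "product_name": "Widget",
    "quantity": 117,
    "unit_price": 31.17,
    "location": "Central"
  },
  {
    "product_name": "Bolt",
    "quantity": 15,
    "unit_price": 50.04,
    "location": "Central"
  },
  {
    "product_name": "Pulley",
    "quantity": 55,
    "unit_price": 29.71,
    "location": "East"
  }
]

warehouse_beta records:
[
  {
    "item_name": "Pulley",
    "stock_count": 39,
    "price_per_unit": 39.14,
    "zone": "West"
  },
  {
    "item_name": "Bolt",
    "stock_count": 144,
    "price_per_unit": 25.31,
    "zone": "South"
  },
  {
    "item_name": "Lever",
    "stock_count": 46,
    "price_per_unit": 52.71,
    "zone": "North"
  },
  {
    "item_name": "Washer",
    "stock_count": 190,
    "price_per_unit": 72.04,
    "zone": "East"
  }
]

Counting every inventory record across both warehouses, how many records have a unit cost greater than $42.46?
6

Schema mapping: "unit_price" (warehouse_alpha) = "price_per_unit" (warehouse_beta) = unit cost

Records > $42.46 in warehouse_alpha: 4
Records > $42.46 in warehouse_beta: 2

Total count: 4 + 2 = 6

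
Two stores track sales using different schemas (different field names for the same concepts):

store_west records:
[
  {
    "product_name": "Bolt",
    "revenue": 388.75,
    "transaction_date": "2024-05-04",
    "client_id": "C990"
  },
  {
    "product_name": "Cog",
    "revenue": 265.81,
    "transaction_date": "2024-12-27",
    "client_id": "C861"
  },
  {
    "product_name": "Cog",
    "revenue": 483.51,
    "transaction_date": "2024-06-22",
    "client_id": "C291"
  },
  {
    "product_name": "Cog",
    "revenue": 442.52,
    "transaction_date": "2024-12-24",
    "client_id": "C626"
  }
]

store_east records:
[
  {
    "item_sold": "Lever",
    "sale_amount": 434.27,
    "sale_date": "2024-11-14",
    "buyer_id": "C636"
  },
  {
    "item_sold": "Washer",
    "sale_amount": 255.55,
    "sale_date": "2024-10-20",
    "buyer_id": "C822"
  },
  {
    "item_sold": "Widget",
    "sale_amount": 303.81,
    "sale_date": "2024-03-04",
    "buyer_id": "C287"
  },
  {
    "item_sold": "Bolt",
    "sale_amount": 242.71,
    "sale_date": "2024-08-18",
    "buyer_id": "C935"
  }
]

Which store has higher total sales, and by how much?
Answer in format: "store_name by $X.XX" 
store_west by $344.25

Schema mapping: "revenue" (store_west) = "sale_amount" (store_east) = sale amount

Total for store_west: 1580.59
Total for store_east: 1236.34

Difference: |1580.59 - 1236.34| = 344.25
store_west has higher sales by $344.25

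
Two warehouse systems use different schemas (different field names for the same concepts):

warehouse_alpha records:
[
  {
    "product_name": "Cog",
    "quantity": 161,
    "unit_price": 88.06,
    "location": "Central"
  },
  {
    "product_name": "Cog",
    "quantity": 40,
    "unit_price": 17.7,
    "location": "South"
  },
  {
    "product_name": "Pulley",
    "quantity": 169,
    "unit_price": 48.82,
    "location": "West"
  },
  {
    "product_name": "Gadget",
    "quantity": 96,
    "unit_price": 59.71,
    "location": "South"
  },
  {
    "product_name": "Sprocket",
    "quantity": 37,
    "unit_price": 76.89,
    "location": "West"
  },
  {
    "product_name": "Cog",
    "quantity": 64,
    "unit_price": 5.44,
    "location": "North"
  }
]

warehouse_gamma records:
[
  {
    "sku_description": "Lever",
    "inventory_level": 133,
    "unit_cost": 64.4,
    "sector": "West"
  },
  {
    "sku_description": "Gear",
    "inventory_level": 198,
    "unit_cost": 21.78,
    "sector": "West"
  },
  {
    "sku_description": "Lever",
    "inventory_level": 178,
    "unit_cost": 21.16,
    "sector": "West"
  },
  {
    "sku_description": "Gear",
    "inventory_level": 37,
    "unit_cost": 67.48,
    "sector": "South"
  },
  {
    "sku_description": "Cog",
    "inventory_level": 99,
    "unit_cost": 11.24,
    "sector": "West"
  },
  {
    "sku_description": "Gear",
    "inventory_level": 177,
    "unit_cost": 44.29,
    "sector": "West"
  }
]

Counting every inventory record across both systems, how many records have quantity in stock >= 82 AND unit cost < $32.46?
3

Schema mappings:
- "quantity" (warehouse_alpha) = "inventory_level" (warehouse_gamma) = quantity
- "unit_price" (warehouse_alpha) = "unit_cost" (warehouse_gamma) = unit cost

Records meeting both conditions in warehouse_alpha: 0
Records meeting both conditions in warehouse_gamma: 3

Total: 0 + 3 = 3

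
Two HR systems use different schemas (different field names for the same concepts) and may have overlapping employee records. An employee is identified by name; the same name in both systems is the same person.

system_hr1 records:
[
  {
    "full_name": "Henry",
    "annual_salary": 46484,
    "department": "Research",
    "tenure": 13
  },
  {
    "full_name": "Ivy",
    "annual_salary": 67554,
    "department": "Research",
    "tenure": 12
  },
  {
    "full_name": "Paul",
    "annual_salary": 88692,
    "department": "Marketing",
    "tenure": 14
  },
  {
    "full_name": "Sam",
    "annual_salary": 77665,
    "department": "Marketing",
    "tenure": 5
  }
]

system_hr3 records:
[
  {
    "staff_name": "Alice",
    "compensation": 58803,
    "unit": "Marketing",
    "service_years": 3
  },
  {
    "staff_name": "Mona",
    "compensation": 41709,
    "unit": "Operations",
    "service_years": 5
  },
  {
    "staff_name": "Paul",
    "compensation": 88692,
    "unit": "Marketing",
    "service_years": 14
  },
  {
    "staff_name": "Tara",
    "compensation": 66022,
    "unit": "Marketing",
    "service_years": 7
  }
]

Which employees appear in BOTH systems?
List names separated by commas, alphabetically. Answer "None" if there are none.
Paul

Schema mapping: "full_name" (system_hr1) = "staff_name" (system_hr3) = employee name

Names in system_hr1: ['Henry', 'Ivy', 'Paul', 'Sam']
Names in system_hr3: ['Alice', 'Mona', 'Paul', 'Tara']

Intersection: ['Paul']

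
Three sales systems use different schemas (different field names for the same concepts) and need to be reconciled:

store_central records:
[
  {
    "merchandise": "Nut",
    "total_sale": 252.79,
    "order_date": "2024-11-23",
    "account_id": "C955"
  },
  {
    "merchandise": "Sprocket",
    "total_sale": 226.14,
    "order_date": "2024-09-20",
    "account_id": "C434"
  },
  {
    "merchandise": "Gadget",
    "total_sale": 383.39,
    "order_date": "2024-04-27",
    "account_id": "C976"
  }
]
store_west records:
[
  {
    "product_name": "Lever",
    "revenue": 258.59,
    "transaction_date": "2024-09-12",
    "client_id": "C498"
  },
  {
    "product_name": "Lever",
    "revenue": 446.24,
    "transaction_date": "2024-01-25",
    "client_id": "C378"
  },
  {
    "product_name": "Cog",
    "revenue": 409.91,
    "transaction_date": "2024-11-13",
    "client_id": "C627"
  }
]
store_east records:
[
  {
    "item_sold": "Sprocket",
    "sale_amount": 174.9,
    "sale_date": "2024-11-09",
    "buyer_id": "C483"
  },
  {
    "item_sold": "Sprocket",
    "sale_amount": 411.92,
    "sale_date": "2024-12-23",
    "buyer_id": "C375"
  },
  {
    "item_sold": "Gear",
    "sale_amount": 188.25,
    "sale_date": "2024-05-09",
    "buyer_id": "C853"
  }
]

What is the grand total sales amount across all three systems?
2752.13

Schema reconciliation - all amount fields map to sale amount:

store_central (total_sale): 862.32
store_west (revenue): 1114.74
store_east (sale_amount): 775.07

Grand total: 2752.13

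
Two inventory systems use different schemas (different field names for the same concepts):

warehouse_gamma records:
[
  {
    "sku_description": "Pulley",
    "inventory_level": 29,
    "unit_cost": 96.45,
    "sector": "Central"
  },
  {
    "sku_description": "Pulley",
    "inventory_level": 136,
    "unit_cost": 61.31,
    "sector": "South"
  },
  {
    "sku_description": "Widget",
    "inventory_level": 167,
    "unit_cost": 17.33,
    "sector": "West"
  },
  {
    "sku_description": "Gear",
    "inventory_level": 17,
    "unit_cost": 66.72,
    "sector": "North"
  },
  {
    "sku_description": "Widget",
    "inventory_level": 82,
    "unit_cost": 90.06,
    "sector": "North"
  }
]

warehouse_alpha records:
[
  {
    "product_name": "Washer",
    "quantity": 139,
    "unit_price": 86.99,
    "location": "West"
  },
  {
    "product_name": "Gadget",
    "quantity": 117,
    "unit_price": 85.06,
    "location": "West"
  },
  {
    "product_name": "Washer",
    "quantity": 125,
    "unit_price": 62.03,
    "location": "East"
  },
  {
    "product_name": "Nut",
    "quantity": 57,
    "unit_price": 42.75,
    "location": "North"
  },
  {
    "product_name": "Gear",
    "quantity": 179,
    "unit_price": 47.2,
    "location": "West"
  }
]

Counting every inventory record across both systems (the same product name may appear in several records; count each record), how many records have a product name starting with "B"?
0

Schema mapping: "sku_description" (warehouse_gamma) = "product_name" (warehouse_alpha) = product name

Records with product name starting with "B" in warehouse_gamma: 0
Records with product name starting with "B" in warehouse_alpha: 0

Total: 0 + 0 = 0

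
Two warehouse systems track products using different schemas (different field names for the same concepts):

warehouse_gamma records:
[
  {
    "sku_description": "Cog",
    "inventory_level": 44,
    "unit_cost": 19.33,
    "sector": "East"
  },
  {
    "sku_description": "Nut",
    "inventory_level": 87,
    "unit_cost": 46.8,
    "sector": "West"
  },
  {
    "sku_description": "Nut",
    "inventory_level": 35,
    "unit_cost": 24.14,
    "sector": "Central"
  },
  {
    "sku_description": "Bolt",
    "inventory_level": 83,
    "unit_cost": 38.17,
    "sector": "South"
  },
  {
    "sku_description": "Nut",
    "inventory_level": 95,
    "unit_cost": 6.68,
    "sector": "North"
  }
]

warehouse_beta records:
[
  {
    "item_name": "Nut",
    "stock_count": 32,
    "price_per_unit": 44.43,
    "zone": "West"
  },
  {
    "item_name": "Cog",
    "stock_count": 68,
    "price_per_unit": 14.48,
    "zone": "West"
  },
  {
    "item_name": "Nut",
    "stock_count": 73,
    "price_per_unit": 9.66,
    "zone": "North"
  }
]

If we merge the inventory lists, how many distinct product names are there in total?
3

Schema mapping: "sku_description" (warehouse_gamma) = "item_name" (warehouse_beta) = product name

Products in warehouse_gamma: ['Bolt', 'Cog', 'Nut']
Products in warehouse_beta: ['Cog', 'Nut']

Union (unique products): ['Bolt', 'Cog', 'Nut']
Count: 3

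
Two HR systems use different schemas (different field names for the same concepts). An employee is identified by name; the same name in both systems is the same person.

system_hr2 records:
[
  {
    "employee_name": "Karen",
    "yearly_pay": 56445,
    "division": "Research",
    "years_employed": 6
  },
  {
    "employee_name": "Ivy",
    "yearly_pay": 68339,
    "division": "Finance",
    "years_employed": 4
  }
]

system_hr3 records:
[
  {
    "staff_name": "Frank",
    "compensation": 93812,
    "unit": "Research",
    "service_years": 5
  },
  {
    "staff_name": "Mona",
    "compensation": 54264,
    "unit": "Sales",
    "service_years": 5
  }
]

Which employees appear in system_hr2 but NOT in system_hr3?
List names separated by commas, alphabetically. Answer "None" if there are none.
Ivy, Karen

Schema mapping: "employee_name" (system_hr2) = "staff_name" (system_hr3) = employee name

Names in system_hr2: ['Ivy', 'Karen']
Names in system_hr3: ['Frank', 'Mona']

In system_hr2 but not system_hr3: ['Ivy', 'Karen']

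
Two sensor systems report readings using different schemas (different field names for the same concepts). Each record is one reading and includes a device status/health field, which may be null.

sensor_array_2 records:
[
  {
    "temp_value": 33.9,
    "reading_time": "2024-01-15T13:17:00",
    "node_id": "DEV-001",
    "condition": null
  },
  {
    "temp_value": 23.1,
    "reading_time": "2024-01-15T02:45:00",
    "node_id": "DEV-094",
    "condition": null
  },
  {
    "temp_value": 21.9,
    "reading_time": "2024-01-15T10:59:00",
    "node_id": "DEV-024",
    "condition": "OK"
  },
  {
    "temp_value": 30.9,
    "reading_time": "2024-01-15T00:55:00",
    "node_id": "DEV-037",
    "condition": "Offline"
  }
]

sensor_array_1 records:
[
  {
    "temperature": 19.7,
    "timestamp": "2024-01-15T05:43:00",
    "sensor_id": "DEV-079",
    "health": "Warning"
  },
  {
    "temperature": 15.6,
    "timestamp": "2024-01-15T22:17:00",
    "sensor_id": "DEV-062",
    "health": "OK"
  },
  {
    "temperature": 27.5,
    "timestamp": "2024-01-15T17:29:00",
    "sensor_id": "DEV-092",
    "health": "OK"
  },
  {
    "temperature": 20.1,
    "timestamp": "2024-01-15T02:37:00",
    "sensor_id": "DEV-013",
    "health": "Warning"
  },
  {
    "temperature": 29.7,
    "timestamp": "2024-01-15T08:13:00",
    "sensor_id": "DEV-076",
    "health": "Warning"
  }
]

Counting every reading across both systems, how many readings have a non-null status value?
7

Schema mapping: "condition" (sensor_array_2) = "health" (sensor_array_1) = status

Non-null in sensor_array_2: 2
Non-null in sensor_array_1: 5

Total non-null: 2 + 5 = 7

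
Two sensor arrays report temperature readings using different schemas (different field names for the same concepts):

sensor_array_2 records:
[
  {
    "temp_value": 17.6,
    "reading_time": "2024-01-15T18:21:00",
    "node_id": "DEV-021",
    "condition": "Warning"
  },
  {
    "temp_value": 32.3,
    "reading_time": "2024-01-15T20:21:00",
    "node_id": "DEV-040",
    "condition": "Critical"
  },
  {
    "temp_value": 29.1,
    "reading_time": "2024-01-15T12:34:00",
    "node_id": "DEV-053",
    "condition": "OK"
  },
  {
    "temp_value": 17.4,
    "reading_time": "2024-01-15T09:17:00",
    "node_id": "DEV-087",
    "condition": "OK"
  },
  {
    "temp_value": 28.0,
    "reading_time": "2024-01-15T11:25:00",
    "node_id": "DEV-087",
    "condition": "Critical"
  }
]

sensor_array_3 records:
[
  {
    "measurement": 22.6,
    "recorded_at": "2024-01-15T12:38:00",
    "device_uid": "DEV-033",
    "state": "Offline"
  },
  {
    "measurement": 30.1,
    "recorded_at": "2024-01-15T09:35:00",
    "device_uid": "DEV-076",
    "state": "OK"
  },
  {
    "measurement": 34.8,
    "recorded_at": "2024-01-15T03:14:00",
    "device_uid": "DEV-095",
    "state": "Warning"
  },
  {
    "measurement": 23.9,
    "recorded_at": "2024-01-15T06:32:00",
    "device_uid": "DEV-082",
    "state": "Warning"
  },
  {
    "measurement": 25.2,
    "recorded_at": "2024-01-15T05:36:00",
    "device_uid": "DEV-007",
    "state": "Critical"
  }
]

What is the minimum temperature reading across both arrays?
17.4

Schema mapping: "temp_value" (sensor_array_2) = "measurement" (sensor_array_3) = temperature reading

Minimum in sensor_array_2: 17.4
Minimum in sensor_array_3: 22.6

Overall minimum: min(17.4, 22.6) = 17.4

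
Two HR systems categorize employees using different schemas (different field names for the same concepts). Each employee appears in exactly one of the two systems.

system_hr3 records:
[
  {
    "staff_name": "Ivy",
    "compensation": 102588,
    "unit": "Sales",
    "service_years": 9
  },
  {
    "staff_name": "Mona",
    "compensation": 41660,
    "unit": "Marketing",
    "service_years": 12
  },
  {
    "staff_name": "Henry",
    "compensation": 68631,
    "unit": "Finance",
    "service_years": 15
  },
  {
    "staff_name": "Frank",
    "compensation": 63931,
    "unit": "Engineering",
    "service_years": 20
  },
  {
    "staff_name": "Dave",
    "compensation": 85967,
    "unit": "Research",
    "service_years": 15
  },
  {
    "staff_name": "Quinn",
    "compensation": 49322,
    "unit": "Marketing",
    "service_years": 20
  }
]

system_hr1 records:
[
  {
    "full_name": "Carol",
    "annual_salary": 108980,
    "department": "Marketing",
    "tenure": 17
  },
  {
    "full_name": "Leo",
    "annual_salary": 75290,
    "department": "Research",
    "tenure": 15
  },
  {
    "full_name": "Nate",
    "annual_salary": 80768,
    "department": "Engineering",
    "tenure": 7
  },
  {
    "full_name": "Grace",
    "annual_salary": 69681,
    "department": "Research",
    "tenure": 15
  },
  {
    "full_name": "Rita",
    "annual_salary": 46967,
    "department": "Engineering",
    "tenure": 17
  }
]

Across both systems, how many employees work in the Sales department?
1

Schema mapping: "unit" (system_hr3) = "department" (system_hr1) = department

Sales employees in system_hr3: 1
Sales employees in system_hr1: 0

Total in Sales: 1 + 0 = 1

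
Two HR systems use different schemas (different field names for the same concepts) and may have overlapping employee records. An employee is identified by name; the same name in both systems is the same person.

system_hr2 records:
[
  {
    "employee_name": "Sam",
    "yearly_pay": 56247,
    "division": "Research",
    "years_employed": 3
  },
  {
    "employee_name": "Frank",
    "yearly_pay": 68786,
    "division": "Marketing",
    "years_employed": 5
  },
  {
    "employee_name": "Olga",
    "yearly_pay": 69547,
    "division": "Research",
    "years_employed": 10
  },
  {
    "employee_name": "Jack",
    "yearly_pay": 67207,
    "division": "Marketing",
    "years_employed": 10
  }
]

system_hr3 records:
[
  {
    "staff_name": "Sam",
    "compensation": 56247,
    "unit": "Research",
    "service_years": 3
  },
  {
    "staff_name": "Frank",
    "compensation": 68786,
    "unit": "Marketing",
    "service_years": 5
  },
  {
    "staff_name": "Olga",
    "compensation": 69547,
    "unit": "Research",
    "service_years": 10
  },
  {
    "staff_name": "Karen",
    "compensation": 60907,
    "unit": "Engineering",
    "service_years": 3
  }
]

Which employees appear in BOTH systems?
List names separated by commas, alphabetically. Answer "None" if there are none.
Frank, Olga, Sam

Schema mapping: "employee_name" (system_hr2) = "staff_name" (system_hr3) = employee name

Names in system_hr2: ['Frank', 'Jack', 'Olga', 'Sam']
Names in system_hr3: ['Frank', 'Karen', 'Olga', 'Sam']

Intersection: ['Frank', 'Olga', 'Sam']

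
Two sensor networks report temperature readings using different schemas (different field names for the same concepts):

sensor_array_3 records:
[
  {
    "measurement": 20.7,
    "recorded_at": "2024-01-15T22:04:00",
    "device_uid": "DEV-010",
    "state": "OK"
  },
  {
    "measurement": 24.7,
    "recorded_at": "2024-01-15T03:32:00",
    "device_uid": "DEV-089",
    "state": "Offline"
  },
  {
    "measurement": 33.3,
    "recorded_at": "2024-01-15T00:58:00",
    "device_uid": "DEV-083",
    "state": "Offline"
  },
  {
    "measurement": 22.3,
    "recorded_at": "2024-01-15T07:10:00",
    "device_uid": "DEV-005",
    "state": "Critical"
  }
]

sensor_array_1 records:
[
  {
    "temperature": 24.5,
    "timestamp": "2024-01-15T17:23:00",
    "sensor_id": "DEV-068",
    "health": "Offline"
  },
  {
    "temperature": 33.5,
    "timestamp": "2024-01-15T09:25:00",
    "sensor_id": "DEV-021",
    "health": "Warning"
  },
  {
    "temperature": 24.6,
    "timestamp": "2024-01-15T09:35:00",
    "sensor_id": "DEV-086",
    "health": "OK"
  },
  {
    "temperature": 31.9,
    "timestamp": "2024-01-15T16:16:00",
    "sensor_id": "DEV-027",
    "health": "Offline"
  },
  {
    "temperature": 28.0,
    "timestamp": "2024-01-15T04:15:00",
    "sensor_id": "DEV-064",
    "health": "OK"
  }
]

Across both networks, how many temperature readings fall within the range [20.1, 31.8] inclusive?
6

Schema mapping: "measurement" (sensor_array_3) = "temperature" (sensor_array_1) = temperature

Readings in [20.1, 31.8] from sensor_array_3: 3
Readings in [20.1, 31.8] from sensor_array_1: 3

Total count: 3 + 3 = 6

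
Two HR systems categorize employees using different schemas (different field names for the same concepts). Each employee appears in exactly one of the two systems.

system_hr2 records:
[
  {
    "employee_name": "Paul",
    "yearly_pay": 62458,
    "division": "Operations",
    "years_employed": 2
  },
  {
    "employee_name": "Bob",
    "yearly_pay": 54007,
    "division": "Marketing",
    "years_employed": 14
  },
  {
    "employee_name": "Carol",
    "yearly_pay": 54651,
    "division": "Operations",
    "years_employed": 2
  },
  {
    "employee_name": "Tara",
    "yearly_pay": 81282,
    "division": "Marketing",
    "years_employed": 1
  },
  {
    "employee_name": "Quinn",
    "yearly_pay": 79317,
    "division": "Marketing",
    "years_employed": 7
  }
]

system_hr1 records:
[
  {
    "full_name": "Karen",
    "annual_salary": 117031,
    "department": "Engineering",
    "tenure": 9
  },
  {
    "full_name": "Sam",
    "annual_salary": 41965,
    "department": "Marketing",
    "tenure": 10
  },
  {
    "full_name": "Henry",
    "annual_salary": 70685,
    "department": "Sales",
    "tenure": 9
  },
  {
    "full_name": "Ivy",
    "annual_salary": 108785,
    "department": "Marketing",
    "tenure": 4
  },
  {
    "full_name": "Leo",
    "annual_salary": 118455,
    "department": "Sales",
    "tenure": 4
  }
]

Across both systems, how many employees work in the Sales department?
2

Schema mapping: "division" (system_hr2) = "department" (system_hr1) = department

Sales employees in system_hr2: 0
Sales employees in system_hr1: 2

Total in Sales: 0 + 2 = 2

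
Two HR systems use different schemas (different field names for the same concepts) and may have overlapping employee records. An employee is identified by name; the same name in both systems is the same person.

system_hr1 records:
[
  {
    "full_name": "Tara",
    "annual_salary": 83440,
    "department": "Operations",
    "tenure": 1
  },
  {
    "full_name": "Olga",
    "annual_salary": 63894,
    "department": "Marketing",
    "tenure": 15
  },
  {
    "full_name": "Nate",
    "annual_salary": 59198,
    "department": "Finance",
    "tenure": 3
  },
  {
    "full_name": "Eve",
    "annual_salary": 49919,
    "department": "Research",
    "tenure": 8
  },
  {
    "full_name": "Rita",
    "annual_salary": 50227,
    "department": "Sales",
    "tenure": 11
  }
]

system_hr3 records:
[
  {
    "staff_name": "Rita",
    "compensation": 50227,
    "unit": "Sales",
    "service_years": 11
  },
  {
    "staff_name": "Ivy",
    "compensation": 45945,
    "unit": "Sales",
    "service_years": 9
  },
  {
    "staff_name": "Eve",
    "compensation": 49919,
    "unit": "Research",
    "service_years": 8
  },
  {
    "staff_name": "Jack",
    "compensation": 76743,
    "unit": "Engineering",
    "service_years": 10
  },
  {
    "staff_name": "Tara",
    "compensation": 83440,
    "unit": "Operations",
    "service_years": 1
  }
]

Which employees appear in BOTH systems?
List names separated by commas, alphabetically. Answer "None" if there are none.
Eve, Rita, Tara

Schema mapping: "full_name" (system_hr1) = "staff_name" (system_hr3) = employee name

Names in system_hr1: ['Eve', 'Nate', 'Olga', 'Rita', 'Tara']
Names in system_hr3: ['Eve', 'Ivy', 'Jack', 'Rita', 'Tara']

Intersection: ['Eve', 'Rita', 'Tara']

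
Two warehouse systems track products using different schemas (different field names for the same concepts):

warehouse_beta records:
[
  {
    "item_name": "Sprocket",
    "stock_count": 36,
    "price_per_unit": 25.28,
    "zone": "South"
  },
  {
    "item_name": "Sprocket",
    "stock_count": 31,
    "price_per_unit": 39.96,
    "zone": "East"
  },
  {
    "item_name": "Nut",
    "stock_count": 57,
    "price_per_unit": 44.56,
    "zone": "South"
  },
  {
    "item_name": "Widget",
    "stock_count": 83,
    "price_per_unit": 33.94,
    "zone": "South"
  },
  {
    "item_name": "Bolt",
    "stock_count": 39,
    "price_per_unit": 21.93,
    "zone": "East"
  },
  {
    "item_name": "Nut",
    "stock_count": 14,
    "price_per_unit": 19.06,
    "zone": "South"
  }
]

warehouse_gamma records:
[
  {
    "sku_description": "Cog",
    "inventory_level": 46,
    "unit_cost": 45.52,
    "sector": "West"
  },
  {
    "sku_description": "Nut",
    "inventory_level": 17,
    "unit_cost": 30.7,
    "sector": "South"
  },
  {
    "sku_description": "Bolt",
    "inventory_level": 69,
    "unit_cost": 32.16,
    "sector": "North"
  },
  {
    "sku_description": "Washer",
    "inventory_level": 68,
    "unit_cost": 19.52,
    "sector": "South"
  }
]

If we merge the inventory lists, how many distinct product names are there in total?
6

Schema mapping: "item_name" (warehouse_beta) = "sku_description" (warehouse_gamma) = product name

Products in warehouse_beta: ['Bolt', 'Nut', 'Sprocket', 'Widget']
Products in warehouse_gamma: ['Bolt', 'Cog', 'Nut', 'Washer']

Union (unique products): ['Bolt', 'Cog', 'Nut', 'Sprocket', 'Washer', 'Widget']
Count: 6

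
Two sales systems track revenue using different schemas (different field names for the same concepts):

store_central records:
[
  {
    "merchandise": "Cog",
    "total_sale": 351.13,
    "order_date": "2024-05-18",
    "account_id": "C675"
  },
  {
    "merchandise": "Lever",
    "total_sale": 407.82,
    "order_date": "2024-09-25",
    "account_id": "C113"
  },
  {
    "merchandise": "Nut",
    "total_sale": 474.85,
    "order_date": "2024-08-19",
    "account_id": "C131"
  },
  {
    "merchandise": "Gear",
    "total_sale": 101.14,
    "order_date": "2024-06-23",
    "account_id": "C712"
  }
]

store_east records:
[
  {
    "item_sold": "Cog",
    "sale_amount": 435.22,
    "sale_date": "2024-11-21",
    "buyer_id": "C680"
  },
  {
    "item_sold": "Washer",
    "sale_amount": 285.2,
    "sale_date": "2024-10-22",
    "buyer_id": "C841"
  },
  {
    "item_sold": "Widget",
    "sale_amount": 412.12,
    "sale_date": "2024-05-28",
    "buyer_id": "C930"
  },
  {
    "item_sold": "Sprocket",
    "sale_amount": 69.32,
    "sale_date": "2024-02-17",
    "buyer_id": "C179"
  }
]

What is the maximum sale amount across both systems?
474.85

Reconcile: "total_sale" (store_central) = "sale_amount" (store_east) = sale amount

Maximum in store_central: 474.85
Maximum in store_east: 435.22

Overall maximum: max(474.85, 435.22) = 474.85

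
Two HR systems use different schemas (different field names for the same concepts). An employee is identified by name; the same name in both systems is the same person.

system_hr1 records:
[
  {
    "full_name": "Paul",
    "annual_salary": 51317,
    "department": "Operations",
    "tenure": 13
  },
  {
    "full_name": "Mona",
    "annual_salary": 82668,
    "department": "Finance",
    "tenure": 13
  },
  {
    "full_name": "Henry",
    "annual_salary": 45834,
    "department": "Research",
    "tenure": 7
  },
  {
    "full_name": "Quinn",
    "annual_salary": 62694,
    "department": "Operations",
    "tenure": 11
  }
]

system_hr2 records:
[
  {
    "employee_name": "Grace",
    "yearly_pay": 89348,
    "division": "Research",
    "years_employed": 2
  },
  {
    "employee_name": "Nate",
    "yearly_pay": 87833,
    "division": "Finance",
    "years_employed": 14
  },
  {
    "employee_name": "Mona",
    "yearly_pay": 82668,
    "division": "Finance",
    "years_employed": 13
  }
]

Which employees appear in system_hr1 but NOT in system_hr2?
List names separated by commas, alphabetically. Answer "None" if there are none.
Henry, Paul, Quinn

Schema mapping: "full_name" (system_hr1) = "employee_name" (system_hr2) = employee name

Names in system_hr1: ['Henry', 'Mona', 'Paul', 'Quinn']
Names in system_hr2: ['Grace', 'Mona', 'Nate']

In system_hr1 but not system_hr2: ['Henry', 'Paul', 'Quinn']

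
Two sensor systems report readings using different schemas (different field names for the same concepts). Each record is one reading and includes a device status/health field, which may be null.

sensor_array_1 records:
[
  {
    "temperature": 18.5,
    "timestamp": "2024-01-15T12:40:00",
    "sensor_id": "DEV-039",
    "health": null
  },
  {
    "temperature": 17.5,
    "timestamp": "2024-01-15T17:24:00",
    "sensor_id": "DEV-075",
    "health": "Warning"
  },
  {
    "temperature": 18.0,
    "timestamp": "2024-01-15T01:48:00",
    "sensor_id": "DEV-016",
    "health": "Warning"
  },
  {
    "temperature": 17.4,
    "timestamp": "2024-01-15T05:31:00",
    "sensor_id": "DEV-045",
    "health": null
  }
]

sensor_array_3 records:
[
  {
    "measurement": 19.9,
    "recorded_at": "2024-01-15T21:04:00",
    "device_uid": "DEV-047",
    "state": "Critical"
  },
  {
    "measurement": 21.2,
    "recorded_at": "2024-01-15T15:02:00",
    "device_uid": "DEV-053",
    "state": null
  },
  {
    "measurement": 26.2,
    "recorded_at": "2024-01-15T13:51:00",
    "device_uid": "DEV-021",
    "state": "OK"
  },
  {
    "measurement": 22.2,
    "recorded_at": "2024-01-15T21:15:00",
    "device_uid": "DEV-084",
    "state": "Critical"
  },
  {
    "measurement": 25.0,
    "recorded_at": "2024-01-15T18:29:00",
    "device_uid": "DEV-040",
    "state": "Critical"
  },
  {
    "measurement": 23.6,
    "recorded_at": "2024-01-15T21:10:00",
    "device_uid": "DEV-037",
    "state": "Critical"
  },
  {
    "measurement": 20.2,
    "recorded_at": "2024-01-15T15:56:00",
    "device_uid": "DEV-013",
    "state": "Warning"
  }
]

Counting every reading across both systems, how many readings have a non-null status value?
8

Schema mapping: "health" (sensor_array_1) = "state" (sensor_array_3) = status

Non-null in sensor_array_1: 2
Non-null in sensor_array_3: 6

Total non-null: 2 + 6 = 8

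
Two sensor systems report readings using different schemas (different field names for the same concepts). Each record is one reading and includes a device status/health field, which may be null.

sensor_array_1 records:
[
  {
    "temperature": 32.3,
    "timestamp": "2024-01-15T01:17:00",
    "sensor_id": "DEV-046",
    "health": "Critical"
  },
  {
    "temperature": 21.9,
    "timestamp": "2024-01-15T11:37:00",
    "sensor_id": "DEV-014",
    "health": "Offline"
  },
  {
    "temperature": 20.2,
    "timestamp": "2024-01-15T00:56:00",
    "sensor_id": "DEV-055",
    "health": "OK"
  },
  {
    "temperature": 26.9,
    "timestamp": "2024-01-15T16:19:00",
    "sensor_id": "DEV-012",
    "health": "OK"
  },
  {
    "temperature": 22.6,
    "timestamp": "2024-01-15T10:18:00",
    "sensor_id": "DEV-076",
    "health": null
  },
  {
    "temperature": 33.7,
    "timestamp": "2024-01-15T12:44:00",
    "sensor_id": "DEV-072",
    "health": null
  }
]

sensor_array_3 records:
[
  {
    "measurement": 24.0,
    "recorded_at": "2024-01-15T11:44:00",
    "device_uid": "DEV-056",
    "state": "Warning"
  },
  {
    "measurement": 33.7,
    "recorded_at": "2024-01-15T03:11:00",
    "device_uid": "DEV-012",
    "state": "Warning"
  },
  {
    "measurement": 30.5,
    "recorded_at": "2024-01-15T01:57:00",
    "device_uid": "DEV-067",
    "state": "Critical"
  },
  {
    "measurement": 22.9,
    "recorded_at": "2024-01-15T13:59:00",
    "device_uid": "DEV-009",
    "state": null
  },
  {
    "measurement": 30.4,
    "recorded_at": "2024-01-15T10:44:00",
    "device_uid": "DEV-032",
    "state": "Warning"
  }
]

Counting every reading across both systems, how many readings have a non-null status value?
8

Schema mapping: "health" (sensor_array_1) = "state" (sensor_array_3) = status

Non-null in sensor_array_1: 4
Non-null in sensor_array_3: 4

Total non-null: 4 + 4 = 8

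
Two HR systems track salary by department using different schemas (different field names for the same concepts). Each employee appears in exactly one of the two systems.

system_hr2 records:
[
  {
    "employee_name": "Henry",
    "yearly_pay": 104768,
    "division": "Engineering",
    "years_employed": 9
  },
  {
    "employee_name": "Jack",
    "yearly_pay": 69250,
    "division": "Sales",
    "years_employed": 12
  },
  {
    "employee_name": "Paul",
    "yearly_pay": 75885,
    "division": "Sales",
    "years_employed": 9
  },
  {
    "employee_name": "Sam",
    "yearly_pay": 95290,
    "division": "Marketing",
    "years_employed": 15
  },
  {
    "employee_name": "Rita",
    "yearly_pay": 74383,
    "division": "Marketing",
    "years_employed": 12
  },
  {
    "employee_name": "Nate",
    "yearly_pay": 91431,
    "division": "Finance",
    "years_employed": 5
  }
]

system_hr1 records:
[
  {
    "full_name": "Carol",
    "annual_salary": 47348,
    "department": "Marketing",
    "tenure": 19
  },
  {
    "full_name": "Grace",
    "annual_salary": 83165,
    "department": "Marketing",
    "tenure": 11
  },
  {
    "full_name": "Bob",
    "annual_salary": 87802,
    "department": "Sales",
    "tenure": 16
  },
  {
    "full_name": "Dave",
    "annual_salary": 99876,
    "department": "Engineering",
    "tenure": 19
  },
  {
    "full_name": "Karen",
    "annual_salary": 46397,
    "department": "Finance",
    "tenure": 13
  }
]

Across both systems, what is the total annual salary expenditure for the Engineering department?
204644

Schema mappings:
- "division" (system_hr2) = "department" (system_hr1) = department
- "yearly_pay" (system_hr2) = "annual_salary" (system_hr1) = salary

Engineering salaries from system_hr2: 104768
Engineering salaries from system_hr1: 99876

Total: 104768 + 99876 = 204644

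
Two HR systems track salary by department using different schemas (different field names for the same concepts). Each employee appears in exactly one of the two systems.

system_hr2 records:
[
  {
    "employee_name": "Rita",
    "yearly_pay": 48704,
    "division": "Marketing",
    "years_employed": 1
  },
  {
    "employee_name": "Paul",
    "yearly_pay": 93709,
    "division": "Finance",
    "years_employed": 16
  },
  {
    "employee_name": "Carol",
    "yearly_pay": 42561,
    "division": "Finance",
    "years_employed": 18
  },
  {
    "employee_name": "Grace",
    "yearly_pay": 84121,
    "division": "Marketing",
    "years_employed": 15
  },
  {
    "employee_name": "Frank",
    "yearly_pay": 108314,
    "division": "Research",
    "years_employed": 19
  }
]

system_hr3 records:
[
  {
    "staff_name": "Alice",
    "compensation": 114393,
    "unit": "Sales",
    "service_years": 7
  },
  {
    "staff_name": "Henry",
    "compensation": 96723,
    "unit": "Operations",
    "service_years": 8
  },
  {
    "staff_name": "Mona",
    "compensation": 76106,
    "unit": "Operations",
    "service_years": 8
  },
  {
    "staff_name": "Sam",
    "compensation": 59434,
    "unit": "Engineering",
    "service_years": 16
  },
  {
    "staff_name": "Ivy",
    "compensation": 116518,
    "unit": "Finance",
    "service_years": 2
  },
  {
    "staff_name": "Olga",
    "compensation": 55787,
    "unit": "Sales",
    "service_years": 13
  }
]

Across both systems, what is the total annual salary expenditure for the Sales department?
170180

Schema mappings:
- "division" (system_hr2) = "unit" (system_hr3) = department
- "yearly_pay" (system_hr2) = "compensation" (system_hr3) = salary

Sales salaries from system_hr2: 0
Sales salaries from system_hr3: 170180

Total: 0 + 170180 = 170180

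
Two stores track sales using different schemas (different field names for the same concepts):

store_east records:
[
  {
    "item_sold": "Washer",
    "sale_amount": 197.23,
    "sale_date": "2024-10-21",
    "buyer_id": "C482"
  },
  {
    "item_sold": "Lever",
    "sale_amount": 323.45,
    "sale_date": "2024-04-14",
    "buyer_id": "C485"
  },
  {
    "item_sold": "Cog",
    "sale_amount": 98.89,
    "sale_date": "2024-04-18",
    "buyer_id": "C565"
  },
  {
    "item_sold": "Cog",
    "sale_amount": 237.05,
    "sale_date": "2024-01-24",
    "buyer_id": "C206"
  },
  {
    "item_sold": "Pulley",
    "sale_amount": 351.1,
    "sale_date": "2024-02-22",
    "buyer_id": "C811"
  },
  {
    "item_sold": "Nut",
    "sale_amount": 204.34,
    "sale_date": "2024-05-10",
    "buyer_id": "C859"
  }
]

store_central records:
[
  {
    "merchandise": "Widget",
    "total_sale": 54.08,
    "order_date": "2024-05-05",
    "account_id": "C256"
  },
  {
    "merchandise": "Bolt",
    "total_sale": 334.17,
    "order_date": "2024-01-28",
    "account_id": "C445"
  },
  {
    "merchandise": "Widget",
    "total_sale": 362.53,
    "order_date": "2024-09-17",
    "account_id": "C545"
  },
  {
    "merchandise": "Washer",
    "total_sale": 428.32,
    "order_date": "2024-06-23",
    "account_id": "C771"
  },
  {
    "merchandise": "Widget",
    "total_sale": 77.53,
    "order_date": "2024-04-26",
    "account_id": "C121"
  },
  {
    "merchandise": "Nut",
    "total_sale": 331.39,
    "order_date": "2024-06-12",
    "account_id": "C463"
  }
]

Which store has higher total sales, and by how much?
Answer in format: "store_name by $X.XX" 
store_central by $175.96

Schema mapping: "sale_amount" (store_east) = "total_sale" (store_central) = sale amount

Total for store_east: 1412.06
Total for store_central: 1588.02

Difference: |1412.06 - 1588.02| = 175.96
store_central has higher sales by $175.96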